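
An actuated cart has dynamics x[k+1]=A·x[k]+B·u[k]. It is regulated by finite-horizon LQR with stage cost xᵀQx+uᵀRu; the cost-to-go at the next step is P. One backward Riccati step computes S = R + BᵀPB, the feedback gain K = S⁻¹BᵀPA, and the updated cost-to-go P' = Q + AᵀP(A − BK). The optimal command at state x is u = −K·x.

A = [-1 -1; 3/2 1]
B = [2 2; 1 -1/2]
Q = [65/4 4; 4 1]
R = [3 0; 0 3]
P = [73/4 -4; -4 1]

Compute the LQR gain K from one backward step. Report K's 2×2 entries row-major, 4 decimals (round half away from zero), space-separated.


-0.2508 -0.2424 -0.4044 -0.3607

BᵀP = [32.5000 -7.0000; 38.5000 -8.5000]
S = R + BᵀPB = [3 0; 0 3] + [58.0000 68.5000; 68.5000 81.2500] = [61.0000 68.5000; 68.5000 84.2500]
BᵀPA = [-43.0000 -39.5000; -51.2500 -47.0000]
K = S⁻¹·BᵀPA = [-0.2508 -0.2424; -0.4044 -0.3607]
A−BK = [0.3104 0.2064; 1.5487 1.0621]
AᵀP(A−BK) = [0.9904 0.8368; 0.8368 0.7185]
P' = Q + AᵀP(A−BK) = [17.2404 4.8368; 4.8368 1.7185]
tr(P') = 18.9589


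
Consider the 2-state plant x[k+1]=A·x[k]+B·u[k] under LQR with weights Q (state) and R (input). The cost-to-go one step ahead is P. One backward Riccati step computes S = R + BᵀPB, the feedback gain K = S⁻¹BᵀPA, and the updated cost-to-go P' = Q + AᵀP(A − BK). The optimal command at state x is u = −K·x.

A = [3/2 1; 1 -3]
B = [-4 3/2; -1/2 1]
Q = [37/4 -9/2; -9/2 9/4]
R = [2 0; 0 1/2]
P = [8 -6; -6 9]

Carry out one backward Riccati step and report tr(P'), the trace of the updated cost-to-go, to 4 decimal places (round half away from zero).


23.2483

BᵀP = [-29.0000 19.5000; 6.0000 0.0000]
S = R + BᵀPB = [2 0; 0 1/2] + [106.2500 -24.0000; -24.0000 9.0000] = [108.2500 -24.0000; -24.0000 9.5000]
BᵀPA = [-24.0000 -87.5000; 9.0000 6.0000]
K = S⁻¹·BᵀPA = [-0.0265 -1.5192; 0.8804 -3.2064]
A−BK = [0.0734 -0.2672; 0.1064 -0.5532]
AᵀP(A−BK) = [0.4402 -1.6032; -1.6032 11.3081]
P' = Q + AᵀP(A−BK) = [9.6902 -6.1032; -6.1032 13.5581]
tr(P') = 23.2483


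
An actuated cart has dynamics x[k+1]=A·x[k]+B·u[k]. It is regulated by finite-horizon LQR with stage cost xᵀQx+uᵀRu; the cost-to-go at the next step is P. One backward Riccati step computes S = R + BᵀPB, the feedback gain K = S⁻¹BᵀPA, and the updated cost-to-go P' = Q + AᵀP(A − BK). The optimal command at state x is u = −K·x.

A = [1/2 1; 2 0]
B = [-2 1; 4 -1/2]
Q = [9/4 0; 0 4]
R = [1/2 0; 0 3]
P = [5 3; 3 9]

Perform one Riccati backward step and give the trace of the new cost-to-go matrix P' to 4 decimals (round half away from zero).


14.8110

BᵀP = [2.0000 30.0000; 3.5000 -1.5000]
S = R + BᵀPB = [1/2 0; 0 3] + [116.0000 -13.0000; -13.0000 4.2500] = [116.5000 -13.0000; -13.0000 7.2500]
BᵀPA = [61.0000 2.0000; -1.2500 3.5000]
K = S⁻¹·BᵀPA = [0.6305 0.0888; 0.9582 0.6420]
A−BK = [0.8029 0.5356; -0.0430 -0.0342]
AᵀP(A−BK) = [5.9856 3.8853; 3.8853 2.5754]
P' = Q + AᵀP(A−BK) = [8.2356 3.8853; 3.8853 6.5754]
tr(P') = 14.8110


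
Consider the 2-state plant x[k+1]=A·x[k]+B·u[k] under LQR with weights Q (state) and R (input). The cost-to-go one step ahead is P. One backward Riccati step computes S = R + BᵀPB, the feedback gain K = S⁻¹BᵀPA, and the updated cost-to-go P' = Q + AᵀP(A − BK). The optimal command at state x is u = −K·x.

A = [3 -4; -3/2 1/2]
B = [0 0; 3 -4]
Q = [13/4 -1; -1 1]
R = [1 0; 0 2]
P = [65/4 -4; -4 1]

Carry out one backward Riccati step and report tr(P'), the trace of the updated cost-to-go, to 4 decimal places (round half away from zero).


BᵀP = [-12.0000 3.0000; 16.0000 -4.0000]
S = R + BᵀPB = [1 0; 0 2] + [9.0000 -12.0000; -12.0000 16.0000] = [10.0000 -12.0000; -12.0000 18.0000]
BᵀPA = [-40.5000 49.5000; 54.0000 -66.0000]
K = S⁻¹·BᵀPA = [-2.2500 2.7500; 1.5000 -1.8333]
A−BK = [3.0000 -4.0000; 11.2500 -15.0833]
AᵀP(A−BK) = [12.3750 -15.3750; -15.3750 19.1250]
P' = Q + AᵀP(A−BK) = [15.6250 -16.3750; -16.3750 20.1250]
tr(P') = 35.7500

35.7500


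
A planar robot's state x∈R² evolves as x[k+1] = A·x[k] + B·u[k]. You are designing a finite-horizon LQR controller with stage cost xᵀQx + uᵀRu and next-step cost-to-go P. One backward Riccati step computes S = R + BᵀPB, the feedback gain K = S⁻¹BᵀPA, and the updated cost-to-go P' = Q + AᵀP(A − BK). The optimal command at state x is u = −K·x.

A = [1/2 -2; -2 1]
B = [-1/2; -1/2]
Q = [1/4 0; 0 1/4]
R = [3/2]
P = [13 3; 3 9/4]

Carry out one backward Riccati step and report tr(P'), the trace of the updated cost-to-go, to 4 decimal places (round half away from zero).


BᵀP = [-8.0000 -2.6250]
S = R + BᵀPB = [3/2] + [5.3125] = [6.8125]
BᵀPA = [1.2500 13.3750]
K = S⁻¹·BᵀPA = [0.1835 1.9633]
A−BK = [0.5917 -1.0183; -1.9083 1.9817]
AᵀP(A−BK) = [6.0206 -6.4541; -6.4541 15.9908]
P' = Q + AᵀP(A−BK) = [6.2706 -6.4541; -6.4541 16.2408]
tr(P') = 22.5115

22.5115


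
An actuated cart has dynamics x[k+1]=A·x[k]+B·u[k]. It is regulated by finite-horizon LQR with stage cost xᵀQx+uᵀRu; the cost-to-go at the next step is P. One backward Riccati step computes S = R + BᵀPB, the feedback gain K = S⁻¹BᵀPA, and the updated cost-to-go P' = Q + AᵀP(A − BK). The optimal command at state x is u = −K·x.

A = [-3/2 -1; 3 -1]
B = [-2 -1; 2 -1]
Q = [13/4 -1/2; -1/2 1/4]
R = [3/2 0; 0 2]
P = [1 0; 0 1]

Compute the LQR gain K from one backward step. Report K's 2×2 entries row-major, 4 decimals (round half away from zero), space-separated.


0.9474 0.0000 -0.3750 0.5000

BᵀP = [-2.0000 2.0000; -1.0000 -1.0000]
S = R + BᵀPB = [3/2 0; 0 2] + [8.0000 0.0000; 0.0000 2.0000] = [9.5000 0.0000; 0.0000 4.0000]
BᵀPA = [9.0000 0.0000; -1.5000 2.0000]
K = S⁻¹·BᵀPA = [0.9474 0.0000; -0.3750 0.5000]
A−BK = [0.0197 -0.5000; 0.7303 -0.5000]
AᵀP(A−BK) = [2.1612 -0.7500; -0.7500 1.0000]
P' = Q + AᵀP(A−BK) = [5.4112 -1.2500; -1.2500 1.2500]
tr(P') = 6.6612


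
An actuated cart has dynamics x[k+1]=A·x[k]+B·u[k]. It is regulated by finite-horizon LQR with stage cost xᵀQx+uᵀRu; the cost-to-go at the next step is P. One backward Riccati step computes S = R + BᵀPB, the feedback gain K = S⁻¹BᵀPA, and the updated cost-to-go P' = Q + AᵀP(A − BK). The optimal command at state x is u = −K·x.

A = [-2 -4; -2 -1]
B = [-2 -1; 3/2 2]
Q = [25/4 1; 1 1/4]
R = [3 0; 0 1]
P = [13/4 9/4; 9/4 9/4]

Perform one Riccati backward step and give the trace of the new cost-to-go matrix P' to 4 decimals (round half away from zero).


50.5080

BᵀP = [-3.1250 -1.1250; 1.2500 2.2500]
S = R + BᵀPB = [3 0; 0 1] + [4.5625 0.8750; 0.8750 3.2500] = [7.5625 0.8750; 0.8750 4.2500]
BᵀPA = [8.5000 13.6250; -7.0000 -7.2500]
K = S⁻¹·BᵀPA = [1.3466 2.0478; -1.9243 -2.1275]
A−BK = [-1.2311 -2.0319; -0.1713 0.1833]
AᵀP(A−BK) = [15.0837 20.7012; 20.7012 28.9243]
P' = Q + AᵀP(A−BK) = [21.3337 21.7012; 21.7012 29.1743]
tr(P') = 50.5080


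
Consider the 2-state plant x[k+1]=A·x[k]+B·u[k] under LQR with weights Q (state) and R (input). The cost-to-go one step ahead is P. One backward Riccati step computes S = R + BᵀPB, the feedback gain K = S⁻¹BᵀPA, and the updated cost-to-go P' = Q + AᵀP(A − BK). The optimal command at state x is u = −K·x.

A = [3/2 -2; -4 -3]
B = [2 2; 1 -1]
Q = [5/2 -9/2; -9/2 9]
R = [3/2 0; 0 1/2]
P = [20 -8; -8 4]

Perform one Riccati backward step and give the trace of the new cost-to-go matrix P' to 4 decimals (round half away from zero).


19.3134

BᵀP = [32.0000 -12.0000; 48.0000 -20.0000]
S = R + BᵀPB = [3/2 0; 0 1/2] + [52.0000 76.0000; 76.0000 116.0000] = [53.5000 76.0000; 76.0000 116.5000]
BᵀPA = [96.0000 -28.0000; 152.0000 -36.0000]
K = S⁻¹·BᵀPA = [-0.8057 -1.1516; 1.8303 0.4423]
A−BK = [-0.5493 -0.5813; -1.3640 -1.4061]
AᵀP(A−BK) = [4.1374 3.3322; 3.3322 3.6760]
P' = Q + AᵀP(A−BK) = [6.6374 -1.1678; -1.1678 12.6760]
tr(P') = 19.3134


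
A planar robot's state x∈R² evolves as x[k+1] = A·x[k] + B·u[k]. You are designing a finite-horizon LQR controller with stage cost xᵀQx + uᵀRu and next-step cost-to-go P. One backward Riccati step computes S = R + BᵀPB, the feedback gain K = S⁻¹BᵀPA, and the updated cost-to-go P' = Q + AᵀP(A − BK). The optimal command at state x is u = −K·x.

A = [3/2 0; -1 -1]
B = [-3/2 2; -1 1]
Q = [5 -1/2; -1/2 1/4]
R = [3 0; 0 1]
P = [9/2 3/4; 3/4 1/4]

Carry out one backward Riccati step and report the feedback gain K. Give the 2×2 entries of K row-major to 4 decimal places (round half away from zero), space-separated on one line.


BᵀP = [-7.5000 -1.3750; 9.7500 1.7500]
S = R + BᵀPB = [3 0; 0 1] + [12.6250 -16.3750; -16.3750 21.2500] = [15.6250 -16.3750; -16.3750 22.2500]
BᵀPA = [-9.8750 1.3750; 12.8750 -1.7500]
K = S⁻¹·BᵀPA = [-0.1118 0.0244; 0.4964 -0.0607]
A−BK = [0.3396 0.1580; -1.6082 -0.9149]
AᵀP(A−BK) = [0.6302 0.1474; 0.1474 0.1102]
P' = Q + AᵀP(A−BK) = [5.6302 -0.3526; -0.3526 0.3602]
tr(P') = 5.9904

-0.1118 0.0244 0.4964 -0.0607


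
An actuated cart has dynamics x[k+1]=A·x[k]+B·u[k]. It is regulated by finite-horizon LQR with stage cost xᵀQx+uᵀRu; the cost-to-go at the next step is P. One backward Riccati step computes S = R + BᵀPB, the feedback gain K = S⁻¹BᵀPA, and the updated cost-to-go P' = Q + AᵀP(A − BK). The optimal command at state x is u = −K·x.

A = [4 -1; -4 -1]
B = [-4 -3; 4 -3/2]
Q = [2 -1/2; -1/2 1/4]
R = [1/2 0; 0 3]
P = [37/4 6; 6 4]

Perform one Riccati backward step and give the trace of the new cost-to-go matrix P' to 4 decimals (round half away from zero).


3.1723

BᵀP = [-13.0000 -8.0000; -36.7500 -24.0000]
S = R + BᵀPB = [1/2 0; 0 3] + [20.0000 51.0000; 51.0000 146.2500] = [20.5000 51.0000; 51.0000 149.2500]
BᵀPA = [-20.0000 21.0000; -51.0000 60.7500]
K = S⁻¹·BᵀPA = [-0.8373 0.0785; -0.0556 0.3802]
A−BK = [0.4841 0.4546; -0.7343 -0.7437]
AᵀP(A−BK) = [0.4186 -0.0392; -0.0392 0.5037]
P' = Q + AᵀP(A−BK) = [2.4186 -0.5392; -0.5392 0.7537]
tr(P') = 3.1723


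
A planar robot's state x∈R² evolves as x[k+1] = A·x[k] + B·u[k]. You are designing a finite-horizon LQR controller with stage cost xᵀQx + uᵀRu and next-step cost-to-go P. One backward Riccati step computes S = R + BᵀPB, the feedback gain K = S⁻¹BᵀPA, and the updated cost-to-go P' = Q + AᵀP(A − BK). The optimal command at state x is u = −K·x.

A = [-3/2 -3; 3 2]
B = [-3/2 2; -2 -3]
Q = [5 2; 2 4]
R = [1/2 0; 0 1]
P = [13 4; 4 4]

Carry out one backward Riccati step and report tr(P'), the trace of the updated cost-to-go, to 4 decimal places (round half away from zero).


11.0398

BᵀP = [-27.5000 -14.0000; 14.0000 -4.0000]
S = R + BᵀPB = [1/2 0; 0 1] + [69.2500 -13.0000; -13.0000 40.0000] = [69.7500 -13.0000; -13.0000 41.0000]
BᵀPA = [-0.7500 54.5000; -33.0000 -50.0000]
K = S⁻¹·BᵀPA = [-0.1709 0.5889; -0.8591 -1.0328]
A−BK = [-0.0382 -0.0511; 0.0811 0.0793]
AᵀP(A−BK) = [0.7731 0.8593; 0.8593 1.2667]
P' = Q + AᵀP(A−BK) = [5.7731 2.8593; 2.8593 5.2667]
tr(P') = 11.0398


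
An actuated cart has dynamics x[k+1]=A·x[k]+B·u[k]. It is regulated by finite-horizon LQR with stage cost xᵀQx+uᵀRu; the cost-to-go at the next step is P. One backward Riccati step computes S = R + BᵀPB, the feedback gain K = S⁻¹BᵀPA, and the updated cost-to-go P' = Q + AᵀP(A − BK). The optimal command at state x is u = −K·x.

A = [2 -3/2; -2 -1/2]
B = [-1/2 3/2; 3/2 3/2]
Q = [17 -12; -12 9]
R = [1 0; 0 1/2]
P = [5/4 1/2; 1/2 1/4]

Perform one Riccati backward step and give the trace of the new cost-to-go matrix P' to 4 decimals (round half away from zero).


BᵀP = [0.1250 0.1250; 2.6250 1.1250]
S = R + BᵀPB = [1 0; 0 1/2] + [0.1250 0.3750; 0.3750 5.6250] = [1.1250 0.3750; 0.3750 6.1250]
BᵀPA = [0.0000 -0.2500; 3.0000 -4.5000]
K = S⁻¹·BᵀPA = [-0.1667 0.0231; 0.5000 -0.7361]
A−BK = [1.1667 -0.3843; -2.5000 0.5694]
AᵀP(A−BK) = [0.5000 -0.2917; -0.2917 0.3183]
P' = Q + AᵀP(A−BK) = [17.5000 -12.2917; -12.2917 9.3183]
tr(P') = 26.8183

26.8183


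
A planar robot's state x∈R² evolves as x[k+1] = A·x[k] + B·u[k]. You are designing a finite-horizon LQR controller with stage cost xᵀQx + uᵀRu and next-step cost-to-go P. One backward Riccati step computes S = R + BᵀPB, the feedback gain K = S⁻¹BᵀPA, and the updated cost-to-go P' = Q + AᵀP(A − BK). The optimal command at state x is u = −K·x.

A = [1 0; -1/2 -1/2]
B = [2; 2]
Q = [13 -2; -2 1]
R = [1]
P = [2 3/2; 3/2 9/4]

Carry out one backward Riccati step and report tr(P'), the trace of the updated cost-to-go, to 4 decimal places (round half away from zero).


14.8042

BᵀP = [7.0000 7.5000]
S = R + BᵀPB = [1] + [29.0000] = [30.0000]
BᵀPA = [3.2500 -3.7500]
K = S⁻¹·BᵀPA = [0.1083 -0.1250]
A−BK = [0.7833 0.2500; -0.7167 -0.2500]
AᵀP(A−BK) = [0.7104 0.2188; 0.2188 0.0938]
P' = Q + AᵀP(A−BK) = [13.7104 -1.7813; -1.7813 1.0938]
tr(P') = 14.8042


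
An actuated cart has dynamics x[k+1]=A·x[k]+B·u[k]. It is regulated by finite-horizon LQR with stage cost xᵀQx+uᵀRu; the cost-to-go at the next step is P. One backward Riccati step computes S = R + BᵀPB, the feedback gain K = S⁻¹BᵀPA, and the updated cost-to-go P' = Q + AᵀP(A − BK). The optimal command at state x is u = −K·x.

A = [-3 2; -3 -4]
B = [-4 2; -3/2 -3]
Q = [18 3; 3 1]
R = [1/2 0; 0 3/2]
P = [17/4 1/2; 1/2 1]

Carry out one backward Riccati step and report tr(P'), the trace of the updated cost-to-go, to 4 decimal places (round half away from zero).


21.9484

BᵀP = [-17.7500 -3.5000; 7.0000 -2.0000]
S = R + BᵀPB = [1/2 0; 0 3/2] + [76.2500 -25.0000; -25.0000 20.0000] = [76.7500 -25.0000; -25.0000 21.5000]
BᵀPA = [63.7500 -21.5000; -15.0000 22.0000]
K = S⁻¹·BᵀPA = [0.9712 0.0856; 0.4317 1.1228]
A−BK = [0.0216 0.0968; -0.2482 -0.5032]
AᵀP(A−BK) = [0.8094 0.8849; 0.8849 2.1390]
P' = Q + AᵀP(A−BK) = [18.8094 3.8849; 3.8849 3.1390]
tr(P') = 21.9484


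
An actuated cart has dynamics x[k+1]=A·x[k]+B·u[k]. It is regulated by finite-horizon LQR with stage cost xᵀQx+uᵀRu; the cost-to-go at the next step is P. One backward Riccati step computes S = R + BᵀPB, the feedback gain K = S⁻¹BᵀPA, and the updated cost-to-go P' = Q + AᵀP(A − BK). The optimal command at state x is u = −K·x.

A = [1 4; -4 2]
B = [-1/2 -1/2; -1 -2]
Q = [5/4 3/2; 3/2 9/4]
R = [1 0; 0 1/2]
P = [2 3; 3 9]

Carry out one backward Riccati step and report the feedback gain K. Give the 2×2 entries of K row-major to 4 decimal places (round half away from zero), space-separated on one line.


0.0194 -0.9709 1.6408 -1.0388

BᵀP = [-4.0000 -10.5000; -7.0000 -19.5000]
S = R + BᵀPB = [1 0; 0 1/2] + [12.5000 23.0000; 23.0000 42.5000] = [13.5000 23.0000; 23.0000 43.0000]
BᵀPA = [38.0000 -37.0000; 71.0000 -67.0000]
K = S⁻¹·BᵀPA = [0.0194 -0.9709; 1.6408 -1.0388]
A−BK = [1.8301 2.9951; -0.6990 -1.0485]
AᵀP(A−BK) = [4.7670 4.6505; 4.6505 10.4757]
P' = Q + AᵀP(A−BK) = [6.0170 6.1505; 6.1505 12.7257]
tr(P') = 18.7427


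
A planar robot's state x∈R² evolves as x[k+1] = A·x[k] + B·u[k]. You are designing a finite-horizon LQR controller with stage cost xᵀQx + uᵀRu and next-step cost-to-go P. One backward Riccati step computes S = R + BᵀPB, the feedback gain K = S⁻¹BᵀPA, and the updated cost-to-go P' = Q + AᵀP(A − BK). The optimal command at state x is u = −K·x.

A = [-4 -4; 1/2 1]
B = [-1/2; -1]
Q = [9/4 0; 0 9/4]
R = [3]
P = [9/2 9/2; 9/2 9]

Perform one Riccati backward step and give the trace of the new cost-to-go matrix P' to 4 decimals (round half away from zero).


BᵀP = [-6.7500 -11.2500]
S = R + BᵀPB = [3] + [14.6250] = [17.6250]
BᵀPA = [21.3750 15.7500]
K = S⁻¹·BᵀPA = [1.2128 0.8936]
A−BK = [-3.3936 -3.5532; 1.7128 1.8936]
AᵀP(A−BK) = [30.3271 30.3989; 30.3989 30.9255]
P' = Q + AᵀP(A−BK) = [32.5771 30.3989; 30.3989 33.1755]
tr(P') = 65.7527

65.7527


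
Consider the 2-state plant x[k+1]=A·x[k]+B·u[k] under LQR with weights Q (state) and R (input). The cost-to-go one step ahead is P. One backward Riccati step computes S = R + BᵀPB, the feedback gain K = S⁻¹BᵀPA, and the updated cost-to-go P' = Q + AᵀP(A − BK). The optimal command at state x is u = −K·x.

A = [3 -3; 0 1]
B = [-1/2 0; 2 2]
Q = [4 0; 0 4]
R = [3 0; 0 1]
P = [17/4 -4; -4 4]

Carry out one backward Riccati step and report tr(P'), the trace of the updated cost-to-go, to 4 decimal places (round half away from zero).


15.7307

BᵀP = [-10.1250 10.0000; -8.0000 8.0000]
S = R + BᵀPB = [3 0; 0 1] + [25.0625 20.0000; 20.0000 16.0000] = [28.0625 20.0000; 20.0000 17.0000]
BᵀPA = [-30.3750 40.3750; -24.0000 32.0000]
K = S⁻¹·BᵀPA = [-0.4720 0.6018; -0.8564 1.1744]
A−BK = [2.7640 -2.6991; 2.6569 -2.5523]
AᵀP(A−BK) = [3.3577 -3.7859; -3.7859 4.3731]
P' = Q + AᵀP(A−BK) = [7.3577 -3.7859; -3.7859 8.3731]
tr(P') = 15.7307


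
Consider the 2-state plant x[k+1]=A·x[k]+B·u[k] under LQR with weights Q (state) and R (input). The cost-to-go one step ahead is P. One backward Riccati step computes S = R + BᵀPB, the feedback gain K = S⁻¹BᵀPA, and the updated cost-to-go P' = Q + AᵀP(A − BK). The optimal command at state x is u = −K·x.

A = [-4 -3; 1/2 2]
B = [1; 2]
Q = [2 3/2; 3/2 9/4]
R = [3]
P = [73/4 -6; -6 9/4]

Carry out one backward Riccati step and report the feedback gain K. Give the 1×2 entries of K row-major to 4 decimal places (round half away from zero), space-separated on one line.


BᵀP = [6.2500 -1.5000]
S = R + BᵀPB = [3] + [3.2500] = [6.2500]
BᵀPA = [-25.7500 -21.7500]
K = S⁻¹·BᵀPA = [-4.1200 -3.4800]
A−BK = [0.1200 0.4800; 8.7400 8.9600]
AᵀP(A−BK) = [210.4725 188.6400; 188.6400 169.5600]
P' = Q + AᵀP(A−BK) = [212.4725 190.1400; 190.1400 171.8100]
tr(P') = 384.2825

-4.1200 -3.4800


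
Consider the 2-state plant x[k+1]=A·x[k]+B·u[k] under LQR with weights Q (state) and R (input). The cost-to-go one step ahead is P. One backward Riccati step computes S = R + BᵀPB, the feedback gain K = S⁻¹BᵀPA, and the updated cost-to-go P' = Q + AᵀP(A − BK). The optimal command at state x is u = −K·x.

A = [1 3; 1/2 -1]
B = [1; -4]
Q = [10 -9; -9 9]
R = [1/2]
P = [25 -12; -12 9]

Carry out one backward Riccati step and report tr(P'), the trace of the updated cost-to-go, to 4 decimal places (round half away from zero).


BᵀP = [73.0000 -48.0000]
S = R + BᵀPB = [1/2] + [265.0000] = [265.5000]
BᵀPA = [49.0000 267.0000]
K = S⁻¹·BᵀPA = [0.1846 1.0056]
A−BK = [0.8154 1.9944; 1.2382 3.0226]
AᵀP(A−BK) = [6.2067 15.2232; 15.2232 37.4915]
P' = Q + AᵀP(A−BK) = [16.2067 6.2232; 6.2232 46.4915]
tr(P') = 62.6982

62.6982


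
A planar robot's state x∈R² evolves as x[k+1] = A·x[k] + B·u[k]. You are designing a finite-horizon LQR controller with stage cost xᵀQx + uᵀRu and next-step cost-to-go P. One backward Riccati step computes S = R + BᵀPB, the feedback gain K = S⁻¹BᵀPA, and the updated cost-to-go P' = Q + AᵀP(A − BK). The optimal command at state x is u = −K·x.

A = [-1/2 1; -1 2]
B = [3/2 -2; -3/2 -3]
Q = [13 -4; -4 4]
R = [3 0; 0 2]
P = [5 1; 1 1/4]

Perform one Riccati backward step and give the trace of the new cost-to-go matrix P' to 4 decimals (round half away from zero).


17.6446

BᵀP = [6.0000 1.1250; -13.0000 -2.7500]
S = R + BᵀPB = [3 0; 0 2] + [7.3125 -15.3750; -15.3750 34.2500] = [10.3125 -15.3750; -15.3750 36.2500]
BᵀPA = [-4.1250 8.2500; 9.2500 -18.5000]
K = S⁻¹·BᵀPA = [-0.0532 0.1064; 0.2326 -0.4652]
A−BK = [0.0450 -0.0900; -0.3820 0.7640]
AᵀP(A−BK) = [0.1289 -0.2578; -0.2578 0.5157]
P' = Q + AᵀP(A−BK) = [13.1289 -4.2578; -4.2578 4.5157]
tr(P') = 17.6446


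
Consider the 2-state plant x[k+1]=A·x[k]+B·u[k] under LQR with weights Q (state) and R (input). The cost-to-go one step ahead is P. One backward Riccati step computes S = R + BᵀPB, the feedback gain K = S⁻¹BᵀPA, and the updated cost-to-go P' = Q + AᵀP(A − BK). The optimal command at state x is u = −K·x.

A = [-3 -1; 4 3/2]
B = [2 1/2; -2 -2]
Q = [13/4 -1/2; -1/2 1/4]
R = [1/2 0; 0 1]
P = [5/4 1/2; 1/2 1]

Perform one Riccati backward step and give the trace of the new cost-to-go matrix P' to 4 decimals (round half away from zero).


BᵀP = [1.5000 -1.0000; -0.3750 -1.7500]
S = R + BᵀPB = [1/2 0; 0 1] + [5.0000 2.7500; 2.7500 3.3125] = [5.5000 2.7500; 2.7500 4.3125]
BᵀPA = [-8.5000 -3.0000; -5.8750 -2.2500]
K = S⁻¹·BᵀPA = [-1.2689 -0.4178; -0.5532 -0.2553]
A−BK = [-0.1857 -0.0368; 0.3559 0.1538]
AᵀP(A−BK) = [1.2147 0.4487; 0.4487 0.1721]
P' = Q + AᵀP(A−BK) = [4.4647 -0.0513; -0.0513 0.4221]
tr(P') = 4.8868

4.8868


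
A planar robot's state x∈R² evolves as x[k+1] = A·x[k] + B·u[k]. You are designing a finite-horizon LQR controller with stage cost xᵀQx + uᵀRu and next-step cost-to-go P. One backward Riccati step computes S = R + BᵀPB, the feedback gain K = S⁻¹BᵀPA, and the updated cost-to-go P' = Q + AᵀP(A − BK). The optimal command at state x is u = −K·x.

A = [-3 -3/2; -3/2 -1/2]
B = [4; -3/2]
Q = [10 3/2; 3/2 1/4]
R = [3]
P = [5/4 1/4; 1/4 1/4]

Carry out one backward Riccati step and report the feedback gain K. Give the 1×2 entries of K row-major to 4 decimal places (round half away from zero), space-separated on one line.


-0.7204 -0.3526

BᵀP = [4.6250 0.6250]
S = R + BᵀPB = [3] + [17.5625] = [20.5625]
BᵀPA = [-14.8125 -7.2500]
K = S⁻¹·BᵀPA = [-0.7204 -0.3526]
A−BK = [-0.1185 -0.0897; -2.5805 -1.0289]
AᵀP(A−BK) = [3.3921 1.5274; 1.5274 0.6938]
P' = Q + AᵀP(A−BK) = [13.3921 3.0274; 3.0274 0.9438]
tr(P') = 14.3359


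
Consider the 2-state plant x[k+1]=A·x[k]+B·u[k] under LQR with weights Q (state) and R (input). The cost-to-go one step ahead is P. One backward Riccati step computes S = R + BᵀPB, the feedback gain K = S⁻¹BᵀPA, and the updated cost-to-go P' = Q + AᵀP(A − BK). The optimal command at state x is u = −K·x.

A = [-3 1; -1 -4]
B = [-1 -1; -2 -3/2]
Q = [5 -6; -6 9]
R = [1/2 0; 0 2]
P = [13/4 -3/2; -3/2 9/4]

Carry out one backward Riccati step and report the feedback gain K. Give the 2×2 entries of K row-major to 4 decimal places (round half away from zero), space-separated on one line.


-0.0815 2.2446 0.9053 -0.7160

BᵀP = [-0.2500 -3.0000; -1.0000 -1.8750]
S = R + BᵀPB = [1/2 0; 0 2] + [6.2500 4.7500; 4.7500 3.8125] = [6.7500 4.7500; 4.7500 5.8125]
BᵀPA = [3.7500 11.7500; 4.8750 6.5000]
K = S⁻¹·BᵀPA = [-0.0815 2.2446; 0.9053 -0.7160]
A−BK = [-2.1762 2.5286; 0.1949 -0.5848]
AᵀP(A−BK) = [18.3922 -22.1767; -22.1767 29.5300]
P' = Q + AᵀP(A−BK) = [23.3922 -28.1767; -28.1767 38.5300]
tr(P') = 61.9222


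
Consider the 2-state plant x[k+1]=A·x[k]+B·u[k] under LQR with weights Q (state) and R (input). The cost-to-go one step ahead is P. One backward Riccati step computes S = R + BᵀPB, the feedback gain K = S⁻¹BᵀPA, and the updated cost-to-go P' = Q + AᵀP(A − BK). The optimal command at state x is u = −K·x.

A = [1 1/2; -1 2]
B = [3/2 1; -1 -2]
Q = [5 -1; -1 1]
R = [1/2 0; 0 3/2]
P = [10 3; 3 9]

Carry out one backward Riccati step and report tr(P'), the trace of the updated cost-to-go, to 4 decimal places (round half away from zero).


11.2380

BᵀP = [12.0000 -4.5000; 4.0000 -15.0000]
S = R + BᵀPB = [1/2 0; 0 3/2] + [22.5000 21.0000; 21.0000 34.0000] = [23.0000 21.0000; 21.0000 35.5000]
BᵀPA = [16.5000 -3.0000; 19.0000 -28.0000]
K = S⁻¹·BᵀPA = [0.4973 1.2823; 0.2410 -1.5473]
A−BK = [0.0130 0.1238; -0.0206 0.1877]
AᵀP(A−BK) = [0.2147 -0.2597; -0.2597 5.0233]
P' = Q + AᵀP(A−BK) = [5.2147 -1.2597; -1.2597 6.0233]
tr(P') = 11.2380


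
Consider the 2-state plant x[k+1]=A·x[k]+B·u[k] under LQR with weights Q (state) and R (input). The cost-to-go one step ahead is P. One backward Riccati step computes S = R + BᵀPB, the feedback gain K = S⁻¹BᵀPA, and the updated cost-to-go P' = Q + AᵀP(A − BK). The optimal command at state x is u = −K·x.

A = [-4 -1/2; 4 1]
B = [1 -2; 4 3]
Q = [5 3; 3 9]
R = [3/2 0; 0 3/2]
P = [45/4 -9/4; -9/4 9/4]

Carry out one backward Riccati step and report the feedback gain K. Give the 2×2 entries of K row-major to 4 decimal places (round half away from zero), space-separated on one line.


-0.3279 0.0455 1.7831 0.2684

BᵀP = [2.2500 6.7500; -29.2500 11.2500]
S = R + BᵀPB = [3/2 0; 0 3/2] + [29.2500 15.7500; 15.7500 92.2500] = [30.7500 15.7500; 15.7500 93.7500]
BᵀPA = [18.0000 5.6250; 162.0000 25.8750]
K = S⁻¹·BᵀPA = [-0.3279 0.0455; 1.7831 0.2684]
A−BK = [-0.1059 -0.0088; -0.0376 0.0130]
AᵀP(A−BK) = [5.0418 0.7071; 0.7071 0.1129]
P' = Q + AᵀP(A−BK) = [10.0418 3.7071; 3.7071 9.1129]
tr(P') = 19.1547


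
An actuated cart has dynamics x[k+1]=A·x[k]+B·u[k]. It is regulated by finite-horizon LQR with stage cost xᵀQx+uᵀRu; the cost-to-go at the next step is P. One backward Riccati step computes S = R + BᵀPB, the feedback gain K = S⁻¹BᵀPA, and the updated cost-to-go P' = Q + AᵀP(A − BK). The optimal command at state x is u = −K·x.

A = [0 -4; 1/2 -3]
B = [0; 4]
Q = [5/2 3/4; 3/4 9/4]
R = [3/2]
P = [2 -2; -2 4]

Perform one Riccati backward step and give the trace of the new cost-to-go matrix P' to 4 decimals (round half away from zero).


BᵀP = [-8.0000 16.0000]
S = R + BᵀPB = [3/2] + [64.0000] = [65.5000]
BᵀPA = [8.0000 -16.0000]
K = S⁻¹·BᵀPA = [0.1221 -0.2443]
A−BK = [0.0000 -4.0000; 0.0115 -2.0229]
AᵀP(A−BK) = [0.0229 -0.0458; -0.0458 16.0916]
P' = Q + AᵀP(A−BK) = [2.5229 0.7042; 0.7042 18.3416]
tr(P') = 20.8645

20.8645


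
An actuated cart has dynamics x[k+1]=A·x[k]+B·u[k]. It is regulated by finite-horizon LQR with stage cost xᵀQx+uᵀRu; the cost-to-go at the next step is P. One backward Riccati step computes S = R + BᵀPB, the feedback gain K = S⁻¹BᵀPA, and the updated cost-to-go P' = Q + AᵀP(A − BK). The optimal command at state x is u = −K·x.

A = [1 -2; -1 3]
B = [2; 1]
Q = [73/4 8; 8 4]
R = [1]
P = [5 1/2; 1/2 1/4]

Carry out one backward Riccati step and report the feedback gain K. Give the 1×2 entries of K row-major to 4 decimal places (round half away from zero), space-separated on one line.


0.3978 -0.7419

BᵀP = [10.5000 1.2500]
S = R + BᵀPB = [1] + [22.2500] = [23.2500]
BᵀPA = [9.2500 -17.2500]
K = S⁻¹·BᵀPA = [0.3978 -0.7419]
A−BK = [0.2043 -0.5161; -1.3978 3.7419]
AᵀP(A−BK) = [0.5699 -1.3871; -1.3871 3.4516]
P' = Q + AᵀP(A−BK) = [18.8199 6.6129; 6.6129 7.4516]
tr(P') = 26.2715


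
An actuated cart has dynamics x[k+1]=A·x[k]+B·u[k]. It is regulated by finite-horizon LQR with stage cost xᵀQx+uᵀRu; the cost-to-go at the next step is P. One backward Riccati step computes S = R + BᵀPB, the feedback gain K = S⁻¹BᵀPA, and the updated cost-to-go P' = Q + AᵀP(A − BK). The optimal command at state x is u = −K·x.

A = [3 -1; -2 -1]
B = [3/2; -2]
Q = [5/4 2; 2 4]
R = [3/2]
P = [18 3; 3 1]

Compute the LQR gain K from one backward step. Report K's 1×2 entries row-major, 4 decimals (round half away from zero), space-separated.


BᵀP = [21.0000 2.5000]
S = R + BᵀPB = [3/2] + [26.5000] = [28.0000]
BᵀPA = [58.0000 -23.5000]
K = S⁻¹·BᵀPA = [2.0714 -0.8393]
A−BK = [-0.1071 0.2589; 2.1429 -2.6786]
AᵀP(A−BK) = [9.8571 -6.3214; -6.3214 5.2768]
P' = Q + AᵀP(A−BK) = [11.1071 -4.3214; -4.3214 9.2768]
tr(P') = 20.3839

2.0714 -0.8393


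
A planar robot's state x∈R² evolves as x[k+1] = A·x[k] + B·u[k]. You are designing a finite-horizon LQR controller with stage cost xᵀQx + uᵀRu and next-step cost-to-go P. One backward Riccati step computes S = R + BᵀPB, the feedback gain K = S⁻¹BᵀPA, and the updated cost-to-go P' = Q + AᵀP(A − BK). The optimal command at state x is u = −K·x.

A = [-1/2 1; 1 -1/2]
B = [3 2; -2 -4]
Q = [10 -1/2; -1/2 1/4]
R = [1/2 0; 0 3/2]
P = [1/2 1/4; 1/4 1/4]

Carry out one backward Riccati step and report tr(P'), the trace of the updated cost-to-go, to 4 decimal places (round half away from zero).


10.3561

BᵀP = [1.0000 0.2500; 0.0000 -0.5000]
S = R + BᵀPB = [1/2 0; 0 3/2] + [2.5000 1.0000; 1.0000 2.0000] = [3.0000 1.0000; 1.0000 3.5000]
BᵀPA = [-0.2500 0.8750; -0.5000 0.2500]
K = S⁻¹·BᵀPA = [-0.0395 0.2961; -0.1316 -0.0132]
A−BK = [-0.1184 0.1382; 0.3947 0.0395]
AᵀP(A−BK) = [0.0493 0.0049; 0.0049 0.0567]
P' = Q + AᵀP(A−BK) = [10.0493 -0.4951; -0.4951 0.3067]
tr(P') = 10.3561


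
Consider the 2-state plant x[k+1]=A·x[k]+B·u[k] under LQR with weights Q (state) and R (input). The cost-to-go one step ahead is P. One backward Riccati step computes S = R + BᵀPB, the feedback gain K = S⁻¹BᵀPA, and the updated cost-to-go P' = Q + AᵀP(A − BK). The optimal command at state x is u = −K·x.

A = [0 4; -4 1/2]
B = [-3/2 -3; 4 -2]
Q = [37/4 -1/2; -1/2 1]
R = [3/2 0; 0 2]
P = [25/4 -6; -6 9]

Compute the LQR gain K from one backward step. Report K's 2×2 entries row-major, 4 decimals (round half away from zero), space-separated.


BᵀP = [-33.3750 45.0000; -6.7500 0.0000]
S = R + BᵀPB = [3/2 0; 0 2] + [230.0625 10.1250; 10.1250 20.2500] = [231.5625 10.1250; 10.1250 22.2500]
BᵀPA = [-180.0000 -111.0000; 0.0000 -27.0000]
K = S⁻¹·BᵀPA = [-0.7931 -0.4349; 0.3609 -1.0156]
A−BK = [-0.1069 0.3009; -0.1057 0.2087]
AᵀP(A−BK) = [1.2405 -0.2905; -0.2905 2.5508]
P' = Q + AᵀP(A−BK) = [10.4905 -0.7905; -0.7905 3.5508]
tr(P') = 14.0413

-0.7931 -0.4349 0.3609 -1.0156


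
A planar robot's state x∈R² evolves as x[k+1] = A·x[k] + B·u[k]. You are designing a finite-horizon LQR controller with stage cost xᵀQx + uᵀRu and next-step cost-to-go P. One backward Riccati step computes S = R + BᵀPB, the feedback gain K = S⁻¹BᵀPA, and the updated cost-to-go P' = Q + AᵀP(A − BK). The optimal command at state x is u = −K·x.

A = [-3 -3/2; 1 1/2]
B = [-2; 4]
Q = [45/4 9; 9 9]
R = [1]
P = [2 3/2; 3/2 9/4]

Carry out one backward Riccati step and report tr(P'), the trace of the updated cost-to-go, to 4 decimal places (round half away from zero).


34.3125

BᵀP = [2.0000 6.0000]
S = R + BᵀPB = [1] + [20.0000] = [21.0000]
BᵀPA = [0.0000 0.0000]
K = S⁻¹·BᵀPA = [0.0000 0.0000]
A−BK = [-3.0000 -1.5000; 1.0000 0.5000]
AᵀP(A−BK) = [11.2500 5.6250; 5.6250 2.8125]
P' = Q + AᵀP(A−BK) = [22.5000 14.6250; 14.6250 11.8125]
tr(P') = 34.3125


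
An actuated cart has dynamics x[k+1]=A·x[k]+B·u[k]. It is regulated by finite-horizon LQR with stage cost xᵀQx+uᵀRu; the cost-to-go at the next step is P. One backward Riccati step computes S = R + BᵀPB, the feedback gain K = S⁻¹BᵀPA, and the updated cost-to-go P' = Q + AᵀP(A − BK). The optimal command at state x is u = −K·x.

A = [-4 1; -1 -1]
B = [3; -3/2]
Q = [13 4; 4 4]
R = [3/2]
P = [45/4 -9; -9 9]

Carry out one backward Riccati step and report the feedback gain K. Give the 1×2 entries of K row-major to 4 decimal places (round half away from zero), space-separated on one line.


BᵀP = [47.2500 -40.5000]
S = R + BᵀPB = [3/2] + [202.5000] = [204.0000]
BᵀPA = [-148.5000 87.7500]
K = S⁻¹·BᵀPA = [-0.7279 0.4301]
A−BK = [-1.8162 -0.2904; -2.0919 -0.3548]
AᵀP(A−BK) = [8.9007 0.8768; 0.8768 0.5046]
P' = Q + AᵀP(A−BK) = [21.9007 4.8768; 4.8768 4.5046]
tr(P') = 26.4053

-0.7279 0.4301


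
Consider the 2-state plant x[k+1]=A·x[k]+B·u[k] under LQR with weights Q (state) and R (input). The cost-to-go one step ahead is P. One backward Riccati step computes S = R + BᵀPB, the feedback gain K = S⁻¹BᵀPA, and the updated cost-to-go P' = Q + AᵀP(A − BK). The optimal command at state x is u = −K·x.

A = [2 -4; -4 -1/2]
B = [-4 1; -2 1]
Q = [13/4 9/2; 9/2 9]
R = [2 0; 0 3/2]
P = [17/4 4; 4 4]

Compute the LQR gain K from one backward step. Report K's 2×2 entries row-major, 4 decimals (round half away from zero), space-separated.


BᵀP = [-25.0000 -24.0000; 8.2500 8.0000]
S = R + BᵀPB = [2 0; 0 3/2] + [148.0000 -49.0000; -49.0000 16.2500] = [150.0000 -49.0000; -49.0000 17.7500]
BᵀPA = [46.0000 112.0000; -15.5000 -37.0000]
K = S⁻¹·BᵀPA = [0.2180 0.6692; -0.2715 -0.2371]
A−BK = [3.1434 -1.0860; -3.2925 1.0755]
AᵀP(A−BK) = [2.7648 -0.4589; -0.4589 1.2753]
P' = Q + AᵀP(A−BK) = [6.0148 4.0411; 4.0411 10.2753]
tr(P') = 16.2902

0.2180 0.6692 -0.2715 -0.2371


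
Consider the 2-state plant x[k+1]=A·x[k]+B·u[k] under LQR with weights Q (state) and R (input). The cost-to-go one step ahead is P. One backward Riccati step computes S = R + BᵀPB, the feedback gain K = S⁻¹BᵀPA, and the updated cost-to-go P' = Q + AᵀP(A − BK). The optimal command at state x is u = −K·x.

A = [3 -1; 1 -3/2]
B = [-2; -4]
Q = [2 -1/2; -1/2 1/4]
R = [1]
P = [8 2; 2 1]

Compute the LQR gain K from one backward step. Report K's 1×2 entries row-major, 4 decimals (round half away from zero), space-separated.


BᵀP = [-24.0000 -8.0000]
S = R + BᵀPB = [1] + [80.0000] = [81.0000]
BᵀPA = [-80.0000 36.0000]
K = S⁻¹·BᵀPA = [-0.9877 0.4444]
A−BK = [1.0247 -0.1111; -2.9506 0.2778]
AᵀP(A−BK) = [5.9877 -0.9444; -0.9444 0.2500]
P' = Q + AᵀP(A−BK) = [7.9877 -1.4444; -1.4444 0.5000]
tr(P') = 8.4877

-0.9877 0.4444


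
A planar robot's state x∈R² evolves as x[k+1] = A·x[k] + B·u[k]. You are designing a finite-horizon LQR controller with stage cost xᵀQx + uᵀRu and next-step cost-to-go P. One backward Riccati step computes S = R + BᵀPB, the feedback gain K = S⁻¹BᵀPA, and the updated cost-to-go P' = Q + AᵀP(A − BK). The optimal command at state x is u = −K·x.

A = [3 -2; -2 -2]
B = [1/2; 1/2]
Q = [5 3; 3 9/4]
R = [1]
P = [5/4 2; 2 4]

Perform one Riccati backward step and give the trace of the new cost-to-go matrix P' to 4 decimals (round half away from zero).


BᵀP = [1.6250 3.0000]
S = R + BᵀPB = [1] + [2.3125] = [3.3125]
BᵀPA = [-1.1250 -9.2500]
K = S⁻¹·BᵀPA = [-0.3396 -2.7925]
A−BK = [3.1698 -0.6038; -1.8302 -0.6038]
AᵀP(A−BK) = [2.8679 1.3585; 1.3585 11.1698]
P' = Q + AᵀP(A−BK) = [7.8679 4.3585; 4.3585 13.4198]
tr(P') = 21.2877

21.2877


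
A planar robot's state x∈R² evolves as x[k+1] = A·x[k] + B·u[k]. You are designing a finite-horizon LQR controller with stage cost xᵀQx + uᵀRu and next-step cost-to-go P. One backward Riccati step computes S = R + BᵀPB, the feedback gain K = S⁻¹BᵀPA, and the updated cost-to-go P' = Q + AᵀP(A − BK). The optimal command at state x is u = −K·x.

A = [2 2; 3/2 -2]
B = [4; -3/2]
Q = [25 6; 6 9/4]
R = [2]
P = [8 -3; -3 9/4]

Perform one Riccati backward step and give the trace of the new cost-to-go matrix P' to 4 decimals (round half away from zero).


BᵀP = [36.5000 -15.3750]
S = R + BᵀPB = [2] + [169.0625] = [171.0625]
BᵀPA = [49.9375 103.7500]
K = S⁻¹·BᵀPA = [0.2919 0.6065]
A−BK = [0.8323 -0.4260; 1.9379 -1.0902]
AᵀP(A−BK) = [4.4845 -2.0373; -2.0373 2.0753]
P' = Q + AᵀP(A−BK) = [29.4845 3.9627; 3.9627 4.3253]
tr(P') = 33.8097

33.8097


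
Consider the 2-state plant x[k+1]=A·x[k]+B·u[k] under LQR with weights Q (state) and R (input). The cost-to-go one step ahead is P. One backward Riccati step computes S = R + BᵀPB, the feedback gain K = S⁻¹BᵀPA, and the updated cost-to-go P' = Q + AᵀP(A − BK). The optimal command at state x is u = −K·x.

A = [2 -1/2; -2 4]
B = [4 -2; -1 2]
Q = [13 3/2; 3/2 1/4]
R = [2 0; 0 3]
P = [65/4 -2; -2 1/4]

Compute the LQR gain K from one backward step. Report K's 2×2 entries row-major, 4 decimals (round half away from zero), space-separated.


0.4510 -0.1967 -0.1661 0.0782

BᵀP = [67.0000 -8.2500; -36.5000 4.5000]
S = R + BᵀPB = [2 0; 0 3] + [276.2500 -150.5000; -150.5000 82.0000] = [278.2500 -150.5000; -150.5000 85.0000]
BᵀPA = [150.5000 -66.5000; -82.0000 36.2500]
K = S⁻¹·BᵀPA = [0.4510 -0.1967; -0.1661 0.0782]
A−BK = [-0.1364 0.4432; -1.2168 3.6469]
AᵀP(A−BK) = [0.4983 -0.2347; -0.2347 0.1474]
P' = Q + AᵀP(A−BK) = [13.4983 1.2653; 1.2653 0.3974]
tr(P') = 13.8957


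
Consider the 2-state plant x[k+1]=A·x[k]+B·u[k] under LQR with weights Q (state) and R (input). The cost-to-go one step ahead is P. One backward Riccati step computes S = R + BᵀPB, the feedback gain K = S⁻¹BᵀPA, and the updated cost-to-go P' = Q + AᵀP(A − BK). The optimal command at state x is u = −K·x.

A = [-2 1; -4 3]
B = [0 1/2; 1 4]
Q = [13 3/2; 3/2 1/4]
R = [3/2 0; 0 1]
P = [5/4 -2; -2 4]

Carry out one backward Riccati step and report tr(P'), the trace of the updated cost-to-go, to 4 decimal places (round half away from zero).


15.0429

BᵀP = [-2.0000 4.0000; -7.3750 15.0000]
S = R + BᵀPB = [3/2 0; 0 1] + [4.0000 15.0000; 15.0000 56.3125] = [5.5000 15.0000; 15.0000 57.3125]
BᵀPA = [-12.0000 10.0000; -45.2500 37.6250]
K = S⁻¹·BᵀPA = [-0.0998 0.0970; -0.7634 0.6311]
A−BK = [-1.6183 0.6844; -0.8466 0.3786]
AᵀP(A−BK) = [1.2581 -0.7787; -0.7787 0.5348]
P' = Q + AᵀP(A−BK) = [14.2581 0.7213; 0.7213 0.7848]
tr(P') = 15.0429


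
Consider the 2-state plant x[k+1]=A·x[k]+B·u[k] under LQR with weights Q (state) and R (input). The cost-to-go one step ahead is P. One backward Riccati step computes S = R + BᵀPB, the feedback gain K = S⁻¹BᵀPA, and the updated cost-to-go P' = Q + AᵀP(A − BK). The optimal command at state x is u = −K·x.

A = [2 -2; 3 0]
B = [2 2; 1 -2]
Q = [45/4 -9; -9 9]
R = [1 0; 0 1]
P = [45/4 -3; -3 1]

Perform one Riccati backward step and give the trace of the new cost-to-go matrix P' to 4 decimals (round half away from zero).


22.2024

BᵀP = [19.5000 -5.0000; 28.5000 -8.0000]
S = R + BᵀPB = [1 0; 0 1] + [34.0000 49.0000; 49.0000 73.0000] = [35.0000 49.0000; 49.0000 74.0000]
BᵀPA = [24.0000 -39.0000; 33.0000 -57.0000]
K = S⁻¹·BᵀPA = [0.8413 -0.4921; -0.1111 -0.4444]
A−BK = [0.5397 -0.1270; 1.9365 -0.3968]
AᵀP(A−BK) = [1.4762 -0.5238; -0.5238 0.4762]
P' = Q + AᵀP(A−BK) = [12.7262 -9.5238; -9.5238 9.4762]
tr(P') = 22.2024


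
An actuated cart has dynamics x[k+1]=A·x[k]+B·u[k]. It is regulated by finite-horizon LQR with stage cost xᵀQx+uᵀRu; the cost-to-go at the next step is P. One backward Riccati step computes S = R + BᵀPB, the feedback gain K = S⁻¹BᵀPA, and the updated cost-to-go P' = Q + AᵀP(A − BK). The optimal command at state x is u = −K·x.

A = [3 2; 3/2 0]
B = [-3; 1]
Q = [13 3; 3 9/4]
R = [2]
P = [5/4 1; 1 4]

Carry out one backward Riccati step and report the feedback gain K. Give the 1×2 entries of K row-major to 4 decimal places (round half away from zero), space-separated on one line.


-0.6000 -0.4889

BᵀP = [-2.7500 1.0000]
S = R + BᵀPB = [2] + [9.2500] = [11.2500]
BᵀPA = [-6.7500 -5.5000]
K = S⁻¹·BᵀPA = [-0.6000 -0.4889]
A−BK = [1.2000 0.5333; 2.1000 0.4889]
AᵀP(A−BK) = [25.2000 7.2000; 7.2000 2.3111]
P' = Q + AᵀP(A−BK) = [38.2000 10.2000; 10.2000 4.5611]
tr(P') = 42.7611


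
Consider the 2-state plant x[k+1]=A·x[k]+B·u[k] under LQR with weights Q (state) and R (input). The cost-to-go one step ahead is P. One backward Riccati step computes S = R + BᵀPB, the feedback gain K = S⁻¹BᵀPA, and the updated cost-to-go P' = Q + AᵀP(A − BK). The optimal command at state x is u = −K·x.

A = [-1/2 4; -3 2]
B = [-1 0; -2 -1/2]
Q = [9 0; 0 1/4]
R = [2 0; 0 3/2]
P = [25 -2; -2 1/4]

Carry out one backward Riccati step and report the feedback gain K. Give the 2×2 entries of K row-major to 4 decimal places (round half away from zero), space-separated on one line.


BᵀP = [-21.0000 1.5000; 1.0000 -0.1250]
S = R + BᵀPB = [2 0; 0 3/2] + [18.0000 -0.7500; -0.7500 0.0625] = [20.0000 -0.7500; -0.7500 1.5625]
BᵀPA = [6.0000 -81.0000; -0.1250 3.7500]
K = S⁻¹·BᵀPA = [0.3024 -4.0326; 0.0652 0.4644]
A−BK = [-0.1976 -0.0326; -2.3625 -5.8330]
AᵀP(A−BK) = [0.6935 -1.2464; -1.2464 40.6191]
P' = Q + AᵀP(A−BK) = [9.6935 -1.2464; -1.2464 40.8691]
tr(P') = 50.5626

0.3024 -4.0326 0.0652 0.4644


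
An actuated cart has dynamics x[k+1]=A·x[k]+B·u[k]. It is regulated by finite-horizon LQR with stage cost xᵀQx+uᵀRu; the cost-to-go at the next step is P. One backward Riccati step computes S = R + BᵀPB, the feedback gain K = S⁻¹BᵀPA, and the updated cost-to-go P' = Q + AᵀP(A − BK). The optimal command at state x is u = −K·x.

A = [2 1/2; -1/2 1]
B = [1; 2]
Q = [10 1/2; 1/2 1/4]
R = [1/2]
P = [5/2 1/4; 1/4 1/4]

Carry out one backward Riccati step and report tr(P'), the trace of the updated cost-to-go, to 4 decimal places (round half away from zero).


BᵀP = [3.0000 0.7500]
S = R + BᵀPB = [1/2] + [4.5000] = [5.0000]
BᵀPA = [5.6250 2.2500]
K = S⁻¹·BᵀPA = [1.1250 0.4500]
A−BK = [0.8750 0.0500; -2.7500 0.1000]
AᵀP(A−BK) = [3.2344 0.2813; 0.2813 0.1125]
P' = Q + AᵀP(A−BK) = [13.2344 0.7813; 0.7813 0.3625]
tr(P') = 13.5969

13.5969
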